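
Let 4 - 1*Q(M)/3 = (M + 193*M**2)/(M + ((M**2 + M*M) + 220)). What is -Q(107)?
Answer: 6350592/23225 ≈ 273.44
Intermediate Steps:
Q(M) = 12 - 3*(M + 193*M**2)/(220 + M + 2*M**2) (Q(M) = 12 - 3*(M + 193*M**2)/(M + ((M**2 + M*M) + 220)) = 12 - 3*(M + 193*M**2)/(M + ((M**2 + M**2) + 220)) = 12 - 3*(M + 193*M**2)/(M + (2*M**2 + 220)) = 12 - 3*(M + 193*M**2)/(M + (220 + 2*M**2)) = 12 - 3*(M + 193*M**2)/(220 + M + 2*M**2))
-Q(107) = -3*(880 - 185*107**2 + 3*107)/(220 + 107 + 2*107**2) = -3*(880 - 185*11449 + 321)/(220 + 107 + 2*11449) = -3*(880 - 2118065 + 321)/(220 + 107 + 22898) = -3*(-2116864)/23225 = -1*(-6350592/23225) = 6350592/23225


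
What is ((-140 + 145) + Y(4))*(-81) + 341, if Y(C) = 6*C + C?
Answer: -2332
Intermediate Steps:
Y(C) = 7*C
((-140 + 145) + Y(4))*(-81) + 341 = ((-140 + 145) + 7*4)*(-81) + 341 = (5 + 28)*(-81) + 341 = 33*(-81) + 341 = -2673 + 341 = -2332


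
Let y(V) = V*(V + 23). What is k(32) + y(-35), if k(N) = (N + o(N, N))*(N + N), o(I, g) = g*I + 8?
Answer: 68516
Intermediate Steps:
y(V) = V*(23 + V)
o(I, g) = 8 + I*g (o(I, g) = I*g + 8 = 8 + I*g)
k(N) = 2*N*(8 + N + N²) (k(N) = (N + (8 + N*N))*(N + N) = (N + (8 + N²))*(2*N) = (8 + N + N²)*(2*N) = 2*N*(8 + N + N²))
k(32) + y(-35) = 2*32*(8 + 32 + 32²) - 35*(23 - 35) = 2*32*(8 + 32 + 1024) - 35*(-12) = 2*32*1064 + 420 = 68096 + 420 = 68516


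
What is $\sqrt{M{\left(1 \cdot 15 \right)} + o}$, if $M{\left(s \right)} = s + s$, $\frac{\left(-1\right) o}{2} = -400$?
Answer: $\sqrt{830} \approx 28.81$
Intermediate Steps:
$o = 800$ ($o = \left(-2\right) \left(-400\right) = 800$)
$M{\left(s \right)} = 2 s$
$\sqrt{M{\left(1 \cdot 15 \right)} + o} = \sqrt{2 \cdot 1 \cdot 15 + 800} = \sqrt{2 \cdot 15 + 800} = \sqrt{30 + 800} = \sqrt{830}$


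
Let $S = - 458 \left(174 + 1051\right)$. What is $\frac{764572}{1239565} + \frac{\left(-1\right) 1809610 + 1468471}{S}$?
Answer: $\frac{170365417027}{139091588650} \approx 1.2248$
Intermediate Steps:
$S = -561050$ ($S = \left(-458\right) 1225 = -561050$)
$\frac{764572}{1239565} + \frac{\left(-1\right) 1809610 + 1468471}{S} = \frac{764572}{1239565} + \frac{\left(-1\right) 1809610 + 1468471}{-561050} = 764572 \cdot \frac{1}{1239565} + \left(-1809610 + 1468471\right) \left(- \frac{1}{561050}\right) = \frac{764572}{1239565} - - \frac{341139}{561050} = \frac{764572}{1239565} + \frac{341139}{561050} = \frac{170365417027}{139091588650}$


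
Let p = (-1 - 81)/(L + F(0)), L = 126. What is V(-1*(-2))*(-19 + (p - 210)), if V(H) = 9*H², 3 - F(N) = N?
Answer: -355476/43 ≈ -8266.9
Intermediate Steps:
F(N) = 3 - N
p = -82/129 (p = (-1 - 81)/(126 + (3 - 1*0)) = -82/(126 + (3 + 0)) = -82/(126 + 3) = -82/129 ≈ -0.63566)
V(-1*(-2))*(-19 + (p - 210)) = (9*(-1*(-2))²)*(-19 + (-82/129 - 210)) = (9*2²)*(-19 - 27172/129) = (9*4)*(-29623/129) = 36*(-29623/129) = -355476/43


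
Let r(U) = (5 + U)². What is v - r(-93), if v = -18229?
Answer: -25973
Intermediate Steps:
v - r(-93) = -18229 - (5 - 93)² = -18229 - 1*(-88)² = -18229 - 1*7744 = -18229 - 7744 = -25973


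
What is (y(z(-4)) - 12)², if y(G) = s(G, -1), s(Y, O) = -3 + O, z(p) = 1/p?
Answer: 256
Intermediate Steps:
y(G) = -4 (y(G) = -3 - 1 = -4)
(y(z(-4)) - 12)² = (-4 - 12)² = (-16)² = 256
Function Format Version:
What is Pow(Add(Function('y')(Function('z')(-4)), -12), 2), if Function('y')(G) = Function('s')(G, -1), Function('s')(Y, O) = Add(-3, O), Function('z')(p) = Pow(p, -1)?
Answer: 256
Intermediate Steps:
Function('y')(G) = -4 (Function('y')(G) = Add(-3, -1) = -4)
Pow(Add(Function('y')(Function('z')(-4)), -12), 2) = Pow(Add(-4, -12), 2) = Pow(-16, 2) = 256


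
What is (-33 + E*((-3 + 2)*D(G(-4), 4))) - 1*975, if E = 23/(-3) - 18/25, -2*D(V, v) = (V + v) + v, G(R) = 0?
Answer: -78116/75 ≈ -1041.5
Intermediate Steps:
D(V, v) = -v - V/2 (D(V, v) = -((V + v) + v)/2 = -(V + 2*v)/2 = -v - V/2)
E = -629/75 (E = 23*(-⅓) - 18*1/25 = -23/3 - 18/25 = -629/75 ≈ -8.3867)
(-33 + E*((-3 + 2)*D(G(-4), 4))) - 1*975 = (-33 - 629*(-3 + 2)*(-1*4 - ½*0)/75) - 1*975 = (-33 - (-629)*(-4 + 0)/75) - 975 = (-33 - (-629)*(-4)/75) - 975 = (-33 - 629/75*4) - 975 = (-33 - 2516/75) - 975 = -4991/75 - 975 = -78116/75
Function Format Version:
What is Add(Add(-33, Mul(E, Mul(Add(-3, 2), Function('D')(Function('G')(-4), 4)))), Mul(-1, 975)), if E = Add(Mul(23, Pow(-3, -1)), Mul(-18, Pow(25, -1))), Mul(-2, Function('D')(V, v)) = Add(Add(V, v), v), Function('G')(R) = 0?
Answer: Rational(-78116, 75) ≈ -1041.5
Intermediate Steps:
Function('D')(V, v) = Add(Mul(-1, v), Mul(Rational(-1, 2), V)) (Function('D')(V, v) = Mul(Rational(-1, 2), Add(Add(V, v), v)) = Mul(Rational(-1, 2), Add(V, Mul(2, v))) = Add(Mul(-1, v), Mul(Rational(-1, 2), V)))
E = Rational(-629, 75) (E = Add(Mul(23, Rational(-1, 3)), Mul(-18, Rational(1, 25))) = Add(Rational(-23, 3), Rational(-18, 25)) = Rational(-629, 75) ≈ -8.3867)
Add(Add(-33, Mul(E, Mul(Add(-3, 2), Function('D')(Function('G')(-4), 4)))), Mul(-1, 975)) = Add(Add(-33, Mul(Rational(-629, 75), Mul(Add(-3, 2), Add(Mul(-1, 4), Mul(Rational(-1, 2), 0))))), Mul(-1, 975)) = Add(Add(-33, Mul(Rational(-629, 75), Mul(-1, Add(-4, 0)))), -975) = Add(Add(-33, Mul(Rational(-629, 75), Mul(-1, -4))), -975) = Add(Add(-33, Mul(Rational(-629, 75), 4)), -975) = Add(Add(-33, Rational(-2516, 75)), -975) = Add(Rational(-4991, 75), -975) = Rational(-78116, 75)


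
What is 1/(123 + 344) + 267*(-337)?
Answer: -42020192/467 ≈ -89979.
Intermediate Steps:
1/(123 + 344) + 267*(-337) = 1/467 - 89979 = -42020192/467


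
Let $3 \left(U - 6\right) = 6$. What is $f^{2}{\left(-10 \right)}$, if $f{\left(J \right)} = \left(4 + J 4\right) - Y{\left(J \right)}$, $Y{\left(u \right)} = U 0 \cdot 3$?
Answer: $1296$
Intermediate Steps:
$U = 8$ ($U = 6 + \frac{1}{3} \cdot 6 = 6 + 2 = 8$)
$Y{\left(u \right)} = 0$ ($Y{\left(u \right)} = 8 \cdot 0 \cdot 3 = 0 \cdot 3 = 0$)
$f{\left(J \right)} = 4 + 4 J$ ($f{\left(J \right)} = \left(4 + J 4\right) - 0 = \left(4 + 4 J\right) + 0 = 4 + 4 J$)
$f^{2}{\left(-10 \right)} = \left(4 + 4 \left(-10\right)\right)^{2} = \left(4 - 40\right)^{2} = \left(-36\right)^{2} = 1296$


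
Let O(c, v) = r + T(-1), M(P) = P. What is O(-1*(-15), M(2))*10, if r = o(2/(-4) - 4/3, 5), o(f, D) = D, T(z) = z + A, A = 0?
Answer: 40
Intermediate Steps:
T(z) = z (T(z) = z + 0 = z)
r = 5
O(c, v) = 4 (O(c, v) = 5 - 1 = 4)
O(-1*(-15), M(2))*10 = 4*10 = 40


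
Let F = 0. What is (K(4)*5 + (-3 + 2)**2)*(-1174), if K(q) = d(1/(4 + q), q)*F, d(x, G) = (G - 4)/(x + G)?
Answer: -1174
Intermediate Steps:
d(x, G) = (-4 + G)/(G + x)
K(q) = 0 (K(q) = ((-4 + q)/(q + 1/(4 + q)))*0 = 0)
(K(4)*5 + (-3 + 2)**2)*(-1174) = (0*5 + (-3 + 2)**2)*(-1174) = (0 + (-1)**2)*(-1174) = (0 + 1)*(-1174) = 1*(-1174) = -1174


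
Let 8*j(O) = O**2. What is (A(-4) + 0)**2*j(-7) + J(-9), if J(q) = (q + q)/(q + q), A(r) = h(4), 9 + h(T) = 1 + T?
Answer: 99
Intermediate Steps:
h(T) = -8 + T (h(T) = -9 + (1 + T) = -8 + T)
A(r) = -4 (A(r) = -8 + 4 = -4)
j(O) = O**2/8
J(q) = 1 (J(q) = (2*q)/((2*q)) = (2*q)*(1/(2*q)) = 1)
(A(-4) + 0)**2*j(-7) + J(-9) = (-4 + 0)**2*((1/8)*(-7)**2) + 1 = (-4)**2*((1/8)*49) + 1 = 16*(49/8) + 1 = 98 + 1 = 99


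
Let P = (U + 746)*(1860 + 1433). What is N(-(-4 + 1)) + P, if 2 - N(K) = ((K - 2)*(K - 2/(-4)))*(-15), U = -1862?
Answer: -7349867/2 ≈ -3.6749e+6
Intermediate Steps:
P = -3674988 (P = (-1862 + 746)*(1860 + 1433) = -1116*3293 = -3674988)
N(K) = 2 + 15*(½ + K)*(-2 + K) (N(K) = 2 - (K - 2)*(K - 2/(-4))*(-15) = 2 - (-2 + K)*(K - 2*(-¼))*(-15) = 2 - (-2 + K)*(K + ½)*(-15) = 2 - (-2 + K)*(½ + K)*(-15) = 2 - (½ + K)*(-2 + K)*(-15) = 2 - (-15)*(½ + K)*(-2 + K) = 2 + 15*(½ + K)*(-2 + K))
N(-(-4 + 1)) + P = (-13 + 15*(-(-4 + 1))² - (-45)*(-4 + 1)/2) - 3674988 = (-13 + 15*(-1*(-3))² - (-45)*(-3)/2) - 3674988 = (-13 + 15*3² - 45/2*3) - 3674988 = (-13 + 15*9 - 135/2) - 3674988 = (-13 + 135 - 135/2) - 3674988 = 109/2 - 3674988 = -7349867/2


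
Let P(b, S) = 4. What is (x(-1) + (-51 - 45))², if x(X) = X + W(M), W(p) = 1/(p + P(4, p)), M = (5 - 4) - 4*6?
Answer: 3400336/361 ≈ 9419.2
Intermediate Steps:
M = -23 (M = 1 - 24 = -23)
W(p) = 1/(4 + p) (W(p) = 1/(p + 4) = 1/(4 + p))
x(X) = -1/19 + X (x(X) = X + 1/(4 - 23) = X + 1/(-19) = X - 1/19 = -1/19 + X)
(x(-1) + (-51 - 45))² = ((-1/19 - 1) + (-51 - 45))² = (-20/19 - 96)² = (-1844/19)² = 3400336/361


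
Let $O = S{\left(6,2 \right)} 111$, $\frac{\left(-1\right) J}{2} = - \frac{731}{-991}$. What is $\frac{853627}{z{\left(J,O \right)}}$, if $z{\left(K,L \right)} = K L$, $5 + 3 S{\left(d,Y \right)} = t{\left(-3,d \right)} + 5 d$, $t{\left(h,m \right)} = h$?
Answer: $- \frac{22863361}{32164} \approx -710.84$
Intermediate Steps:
$J = - \frac{1462}{991}$ ($J = - 2 \left(- \frac{731}{-991}\right) = - 2 \left(\left(-731\right) \left(- \frac{1}{991}\right)\right) = \left(-2\right) \frac{731}{991} = - \frac{1462}{991} \approx -1.4753$)
$S{\left(d,Y \right)} = - \frac{8}{3} + \frac{5 d}{3}$ ($S{\left(d,Y \right)} = - \frac{5}{3} + \frac{-3 + 5 d}{3} = - \frac{5}{3} + \left(-1 + \frac{5 d}{3}\right) = - \frac{8}{3} + \frac{5 d}{3}$)
$O = 814$ ($O = \left(- \frac{8}{3} + \frac{5}{3} \cdot 6\right) 111 = \left(- \frac{8}{3} + 10\right) 111 = \frac{22}{3} \cdot 111 = 814$)
$\frac{853627}{z{\left(J,O \right)}} = \frac{853627}{\left(- \frac{1462}{991}\right) 814} = \frac{853627}{- \frac{1190068}{991}} = 853627 \left(- \frac{991}{1190068}\right) = - \frac{22863361}{32164}$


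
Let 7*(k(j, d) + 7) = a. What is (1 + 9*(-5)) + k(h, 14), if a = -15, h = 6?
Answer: -372/7 ≈ -53.143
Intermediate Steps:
k(j, d) = -64/7 (k(j, d) = -7 + (⅐)*(-15) = -7 - 15/7 = -64/7)
(1 + 9*(-5)) + k(h, 14) = (1 + 9*(-5)) - 64/7 = (1 - 45) - 64/7 = -44 - 64/7 = -372/7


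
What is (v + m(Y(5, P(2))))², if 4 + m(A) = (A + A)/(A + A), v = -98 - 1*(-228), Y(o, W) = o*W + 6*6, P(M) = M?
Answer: 16129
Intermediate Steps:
Y(o, W) = 36 + W*o (Y(o, W) = W*o + 36 = 36 + W*o)
v = 130 (v = -98 + 228 = 130)
m(A) = -3 (m(A) = -4 + (A + A)/(A + A) = -4 + (2*A)/((2*A)) = -4 + (2*A)*(1/(2*A)) = -4 + 1 = -3)
(v + m(Y(5, P(2))))² = (130 - 3)² = 127² = 16129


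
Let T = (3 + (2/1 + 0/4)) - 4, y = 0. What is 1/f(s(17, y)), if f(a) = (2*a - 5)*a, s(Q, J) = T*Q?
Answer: 1/493 ≈ 0.0020284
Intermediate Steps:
T = 1 (T = (3 + (2*1 + 0*(1/4))) - 4 = (3 + (2 + 0)) - 4 = (3 + 2) - 4 = 5 - 4 = 1)
s(Q, J) = Q (s(Q, J) = 1*Q = Q)
f(a) = a*(-5 + 2*a) (f(a) = (-5 + 2*a)*a = a*(-5 + 2*a))
1/f(s(17, y)) = 1/(17*(-5 + 2*17)) = 1/(17*(-5 + 34)) = 1/(17*29) = 1/493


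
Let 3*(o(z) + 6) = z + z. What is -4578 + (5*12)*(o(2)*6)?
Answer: -6258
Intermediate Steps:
o(z) = -6 + 2*z/3 (o(z) = -6 + (z + z)/3 = -6 + (2*z)/3 = -6 + 2*z/3)
-4578 + (5*12)*(o(2)*6) = -4578 + (5*12)*((-6 + (2/3)*2)*6) = -4578 + 60*((-6 + 4/3)*6) = -4578 + 60*(-14/3*6) = -4578 + 60*(-28) = -4578 - 1680 = -6258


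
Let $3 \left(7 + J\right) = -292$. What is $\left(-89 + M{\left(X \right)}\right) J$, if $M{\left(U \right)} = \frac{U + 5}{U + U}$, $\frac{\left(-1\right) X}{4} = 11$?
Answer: $\frac{2439209}{264} \approx 9239.4$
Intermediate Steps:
$J = - \frac{313}{3}$ ($J = -7 + \frac{1}{3} \left(-292\right) = -7 - \frac{292}{3} = - \frac{313}{3} \approx -104.33$)
$X = -44$ ($X = \left(-4\right) 11 = -44$)
$M{\left(U \right)} = \frac{5 + U}{2 U}$
$\left(-89 + M{\left(X \right)}\right) J = \left(-89 + \frac{5 - 44}{2 \left(-44\right)}\right) \left(- \frac{313}{3}\right) = \left(-89 + \frac{1}{2} \left(- \frac{1}{44}\right) \left(-39\right)\right) \left(- \frac{313}{3}\right) = \left(-89 + \frac{39}{88}\right) \left(- \frac{313}{3}\right) = \left(- \frac{7793}{88}\right) \left(- \frac{313}{3}\right) = \frac{2439209}{264}$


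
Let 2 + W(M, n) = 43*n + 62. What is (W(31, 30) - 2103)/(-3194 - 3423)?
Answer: 753/6617 ≈ 0.11380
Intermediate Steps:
W(M, n) = 60 + 43*n (W(M, n) = -2 + (43*n + 62) = -2 + (62 + 43*n) = 60 + 43*n)
(W(31, 30) - 2103)/(-3194 - 3423) = ((60 + 43*30) - 2103)/(-3194 - 3423) = ((60 + 1290) - 2103)/(-6617) = (1350 - 2103)*(-1/6617) = -753*(-1/6617) = 753/6617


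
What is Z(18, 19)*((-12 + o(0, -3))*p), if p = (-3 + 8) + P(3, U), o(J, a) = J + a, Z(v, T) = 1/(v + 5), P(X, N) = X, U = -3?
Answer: -120/23 ≈ -5.2174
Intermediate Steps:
Z(v, T) = 1/(5 + v)
p = 8 (p = (-3 + 8) + 3 = 5 + 3 = 8)
Z(18, 19)*((-12 + o(0, -3))*p) = ((-12 + (0 - 3))*8)/(5 + 18) = ((-12 - 3)*8)/23 = (-15*8)/23 = (1/23)*(-120) = -120/23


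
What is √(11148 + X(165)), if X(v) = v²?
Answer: √38373 ≈ 195.89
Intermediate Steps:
√(11148 + X(165)) = √(11148 + 165²) = √(11148 + 27225) = √38373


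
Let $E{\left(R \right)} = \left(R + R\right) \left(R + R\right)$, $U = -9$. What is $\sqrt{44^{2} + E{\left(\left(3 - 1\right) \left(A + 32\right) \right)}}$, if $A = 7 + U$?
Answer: $4 \sqrt{1021} \approx 127.81$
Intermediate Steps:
$A = -2$ ($A = 7 - 9 = -2$)
$E{\left(R \right)} = 4 R^{2}$ ($E{\left(R \right)} = 2 R 2 R = 4 R^{2}$)
$\sqrt{44^{2} + E{\left(\left(3 - 1\right) \left(A + 32\right) \right)}} = \sqrt{44^{2} + 4 \left(\left(3 - 1\right) \left(-2 + 32\right)\right)^{2}} = \sqrt{1936 + 4 \left(2 \cdot 30\right)^{2}} = \sqrt{1936 + 4 \cdot 60^{2}} = \sqrt{1936 + 4 \cdot 3600} = \sqrt{1936 + 14400} = \sqrt{16336} = 4 \sqrt{1021}$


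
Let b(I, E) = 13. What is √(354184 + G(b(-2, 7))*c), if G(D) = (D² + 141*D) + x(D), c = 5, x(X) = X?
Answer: √364259 ≈ 603.54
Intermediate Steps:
G(D) = D² + 142*D (G(D) = (D² + 141*D) + D = D² + 142*D)
√(354184 + G(b(-2, 7))*c) = √(354184 + (13*(142 + 13))*5) = √(354184 + (13*155)*5) = √(354184 + 2015*5) = √(354184 + 10075) = √364259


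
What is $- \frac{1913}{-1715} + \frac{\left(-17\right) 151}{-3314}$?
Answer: $\frac{10742087}{5683510} \approx 1.89$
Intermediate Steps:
$- \frac{1913}{-1715} + \frac{\left(-17\right) 151}{-3314} = \left(-1913\right) \left(- \frac{1}{1715}\right) - - \frac{2567}{3314} = \frac{1913}{1715} + \frac{2567}{3314} = \frac{10742087}{5683510}$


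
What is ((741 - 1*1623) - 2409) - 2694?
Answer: -5985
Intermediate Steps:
((741 - 1*1623) - 2409) - 2694 = ((741 - 1623) - 2409) - 2694 = (-882 - 2409) - 2694 = -3291 - 2694 = -5985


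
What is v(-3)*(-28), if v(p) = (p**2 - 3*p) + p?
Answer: -420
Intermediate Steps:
v(p) = p**2 - 2*p
v(-3)*(-28) = -3*(-2 - 3)*(-28) = -3*(-5)*(-28) = 15*(-28) = -420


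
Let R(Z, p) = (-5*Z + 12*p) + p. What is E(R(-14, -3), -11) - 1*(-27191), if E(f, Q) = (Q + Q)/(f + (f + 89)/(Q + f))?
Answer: 1006045/37 ≈ 27190.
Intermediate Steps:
R(Z, p) = -5*Z + 13*p
E(f, Q) = 2*Q/(f + (89 + f)/(Q + f)) (E(f, Q) = (2*Q)/(f + (89 + f)/(Q + f)) = 2*Q/(f + (89 + f)/(Q + f)))
E(R(-14, -3), -11) - 1*(-27191) = 2*(-11)*(-11 + (-5*(-14) + 13*(-3)))/(89 + (-5*(-14) + 13*(-3)) + (-5*(-14) + 13*(-3))² - 11*(-5*(-14) + 13*(-3))) - 1*(-27191) = 2*(-11)*(-11 + (70 - 39))/(89 + (70 - 39) + (70 - 39)² - 11*(70 - 39)) + 27191 = 2*(-11)*(-11 + 31)/(89 + 31 + 31² - 11*31) + 27191 = 2*(-11)*20/(89 + 31 + 961 - 341) + 27191 = 2*(-11)*20/740 + 27191 = 2*(-11)*(1/740)*20 + 27191 = -22/37 + 27191 = 1006045/37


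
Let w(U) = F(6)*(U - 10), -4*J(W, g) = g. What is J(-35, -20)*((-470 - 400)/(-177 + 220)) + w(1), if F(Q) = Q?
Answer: -6672/43 ≈ -155.16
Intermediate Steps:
J(W, g) = -g/4
w(U) = -60 + 6*U (w(U) = 6*(U - 10) = 6*(-10 + U) = -60 + 6*U)
J(-35, -20)*((-470 - 400)/(-177 + 220)) + w(1) = (-¼*(-20))*((-470 - 400)/(-177 + 220)) + (-60 + 6*1) = 5*(-870/43) + (-60 + 6) = 5*(-870*1/43) - 54 = 5*(-870/43) - 54 = -4350/43 - 54 = -6672/43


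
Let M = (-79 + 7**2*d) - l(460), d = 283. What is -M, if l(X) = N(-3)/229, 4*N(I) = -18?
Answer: -6314913/458 ≈ -13788.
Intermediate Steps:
N(I) = -9/2 (N(I) = (1/4)*(-18) = -9/2)
l(X) = -9/458 (l(X) = -9/2/229 = -9/2*1/229 = -9/458)
M = 6314913/458 (M = (-79 + 7**2*283) - 1*(-9/458) = (-79 + 49*283) + 9/458 = (-79 + 13867) + 9/458 = 13788 + 9/458 = 6314913/458 ≈ 13788.)
-M = -1*6314913/458 = -6314913/458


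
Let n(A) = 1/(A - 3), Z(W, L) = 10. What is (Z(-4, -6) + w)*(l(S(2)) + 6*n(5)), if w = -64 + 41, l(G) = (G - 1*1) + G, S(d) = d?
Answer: -78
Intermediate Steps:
n(A) = 1/(-3 + A)
l(G) = -1 + 2*G (l(G) = (G - 1) + G = (-1 + G) + G = -1 + 2*G)
w = -23
(Z(-4, -6) + w)*(l(S(2)) + 6*n(5)) = (10 - 23)*((-1 + 2*2) + 6/(-3 + 5)) = -13*((-1 + 4) + 6/2) = -13*(3 + 6*(1/2)) = -13*(3 + 3) = -13*6 = -78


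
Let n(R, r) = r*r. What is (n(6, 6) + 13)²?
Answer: 2401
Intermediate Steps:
n(R, r) = r²
(n(6, 6) + 13)² = (6² + 13)² = (36 + 13)² = 49² = 2401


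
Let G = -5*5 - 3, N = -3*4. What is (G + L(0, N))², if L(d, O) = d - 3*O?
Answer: 64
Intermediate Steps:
N = -12
G = -28 (G = -25 - 3 = -28)
(G + L(0, N))² = (-28 + (0 - 3*(-12)))² = (-28 + (0 + 36))² = (-28 + 36)² = 8² = 64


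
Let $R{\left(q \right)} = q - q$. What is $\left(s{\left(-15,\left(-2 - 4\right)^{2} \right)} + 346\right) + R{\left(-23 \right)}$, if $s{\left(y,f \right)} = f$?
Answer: $382$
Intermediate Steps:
$R{\left(q \right)} = 0$
$\left(s{\left(-15,\left(-2 - 4\right)^{2} \right)} + 346\right) + R{\left(-23 \right)} = \left(\left(-2 - 4\right)^{2} + 346\right) + 0 = \left(\left(-6\right)^{2} + 346\right) + 0 = \left(36 + 346\right) + 0 = 382 + 0 = 382$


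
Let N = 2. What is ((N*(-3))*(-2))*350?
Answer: 4200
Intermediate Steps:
((N*(-3))*(-2))*350 = ((2*(-3))*(-2))*350 = -6*(-2)*350 = 12*350 = 4200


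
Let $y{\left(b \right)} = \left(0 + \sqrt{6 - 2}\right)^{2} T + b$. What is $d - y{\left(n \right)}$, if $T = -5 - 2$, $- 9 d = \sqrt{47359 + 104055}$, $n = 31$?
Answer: $-3 - \frac{\sqrt{151414}}{9} \approx -46.235$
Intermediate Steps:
$d = - \frac{\sqrt{151414}}{9}$ ($d = - \frac{\sqrt{47359 + 104055}}{9} = - \frac{\sqrt{151414}}{9} \approx -43.235$)
$T = -7$ ($T = -5 - 2 = -7$)
$y{\left(b \right)} = -28 + b$ ($y{\left(b \right)} = \left(0 + \sqrt{6 - 2}\right)^{2} \left(-7\right) + b = \left(0 + \sqrt{4}\right)^{2} \left(-7\right) + b = \left(0 + 2\right)^{2} \left(-7\right) + b = 2^{2} \left(-7\right) + b = 4 \left(-7\right) + b = -28 + b$)
$d - y{\left(n \right)} = - \frac{\sqrt{151414}}{9} - \left(-28 + 31\right) = - \frac{\sqrt{151414}}{9} - 3 = -3 - \frac{\sqrt{151414}}{9}$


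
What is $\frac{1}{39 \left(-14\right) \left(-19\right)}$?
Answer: $\frac{1}{10374} \approx 9.6395 \cdot 10^{-5}$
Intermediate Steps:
$\frac{1}{39 \left(-14\right) \left(-19\right)} = \frac{1}{\left(-546\right) \left(-19\right)} = \frac{1}{10374}$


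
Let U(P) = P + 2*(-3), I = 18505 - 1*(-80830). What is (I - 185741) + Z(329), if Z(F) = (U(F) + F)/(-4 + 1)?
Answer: -259870/3 ≈ -86623.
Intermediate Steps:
I = 99335 (I = 18505 + 80830 = 99335)
U(P) = -6 + P (U(P) = P - 6 = -6 + P)
Z(F) = 2 - 2*F/3 (Z(F) = ((-6 + F) + F)/(-4 + 1) = (-6 + 2*F)/(-3) = -(-6 + 2*F)/3 = 2 - 2*F/3)
(I - 185741) + Z(329) = (99335 - 185741) + (2 - 2/3*329) = -86406 + (2 - 658/3) = -86406 - 652/3 = -259870/3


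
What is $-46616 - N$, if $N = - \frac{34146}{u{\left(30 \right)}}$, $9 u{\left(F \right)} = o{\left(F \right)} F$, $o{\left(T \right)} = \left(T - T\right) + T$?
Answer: $- \frac{2313727}{50} \approx -46275.0$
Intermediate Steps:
$o{\left(T \right)} = T$ ($o{\left(T \right)} = 0 + T = T$)
$u{\left(F \right)} = \frac{F^{2}}{9}$ ($u{\left(F \right)} = \frac{F F}{9} = \frac{F^{2}}{9}$)
$N = - \frac{17073}{50}$ ($N = - \frac{34146}{\frac{1}{9} \cdot 30^{2}} = - \frac{34146}{\frac{1}{9} \cdot 900} = - \frac{34146}{100} = \left(-34146\right) \frac{1}{100} = - \frac{17073}{50} \approx -341.46$)
$-46616 - N = -46616 - - \frac{17073}{50} = -46616 + \frac{17073}{50} = - \frac{2313727}{50}$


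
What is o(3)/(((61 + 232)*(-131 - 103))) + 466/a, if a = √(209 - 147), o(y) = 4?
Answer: -2/34281 + 233*√62/31 ≈ 59.182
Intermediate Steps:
a = √62 ≈ 7.8740
o(3)/(((61 + 232)*(-131 - 103))) + 466/a = 4/(((61 + 232)*(-131 - 103))) + 466/(√62) = 4/((293*(-234))) + 466*(√62/62) = 4/(-68562) + 233*√62/31 = 4*(-1/68562) + 233*√62/31 = -2/34281 + 233*√62/31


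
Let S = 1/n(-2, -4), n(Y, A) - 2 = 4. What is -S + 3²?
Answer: 53/6 ≈ 8.8333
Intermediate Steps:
n(Y, A) = 6 (n(Y, A) = 2 + 4 = 6)
S = ⅙ (S = 1/6 = ⅙ ≈ 0.16667)
-S + 3² = -1*⅙ + 3² = -⅙ + 9 = 53/6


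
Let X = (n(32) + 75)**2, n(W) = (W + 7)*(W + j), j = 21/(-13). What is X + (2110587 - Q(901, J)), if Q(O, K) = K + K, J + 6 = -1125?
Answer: 3700449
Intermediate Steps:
J = -1131 (J = -6 - 1125 = -1131)
Q(O, K) = 2*K
j = -21/13 (j = 21*(-1/13) = -21/13 ≈ -1.6154)
n(W) = (7 + W)*(-21/13 + W) (n(W) = (W + 7)*(W - 21/13) = (7 + W)*(-21/13 + W))
X = 1587600 (X = ((-147/13 + 32**2 + (70/13)*32) + 75)**2 = ((-147/13 + 1024 + 2240/13) + 75)**2 = (1185 + 75)**2 = 1260**2 = 1587600)
X + (2110587 - Q(901, J)) = 1587600 + (2110587 - 2*(-1131)) = 1587600 + (2110587 - 1*(-2262)) = 1587600 + (2110587 + 2262) = 1587600 + 2112849 = 3700449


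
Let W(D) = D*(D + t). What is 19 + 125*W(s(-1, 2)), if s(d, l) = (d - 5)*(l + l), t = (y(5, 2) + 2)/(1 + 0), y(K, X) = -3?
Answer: 75019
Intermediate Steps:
t = -1 (t = (-3 + 2)/(1 + 0) = -1/1 = -1*1 = -1)
s(d, l) = 2*l*(-5 + d) (s(d, l) = (-5 + d)*(2*l) = 2*l*(-5 + d))
W(D) = D*(-1 + D) (W(D) = D*(D - 1) = D*(-1 + D))
19 + 125*W(s(-1, 2)) = 19 + 125*((2*2*(-5 - 1))*(-1 + 2*2*(-5 - 1))) = 19 + 125*((2*2*(-6))*(-1 + 2*2*(-6))) = 19 + 125*(-24*(-1 - 24)) = 19 + 125*(-24*(-25)) = 19 + 125*600 = 19 + 75000 = 75019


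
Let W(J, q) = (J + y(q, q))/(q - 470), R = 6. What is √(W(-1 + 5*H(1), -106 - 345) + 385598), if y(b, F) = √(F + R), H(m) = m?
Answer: √(327080029434 - 921*I*√445)/921 ≈ 620.97 - 1.8443e-5*I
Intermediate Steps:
y(b, F) = √(6 + F) (y(b, F) = √(F + 6) = √(6 + F))
W(J, q) = (J + √(6 + q))/(-470 + q) (W(J, q) = (J + √(6 + q))/(q - 470) = (J + √(6 + q))/(-470 + q))
√(W(-1 + 5*H(1), -106 - 345) + 385598) = √(((-1 + 5*1) + √(6 + (-106 - 345)))/(-470 + (-106 - 345)) + 385598) = √(((-1 + 5) + √(6 - 451))/(-470 - 451) + 385598) = √((4 + √(-445))/(-921) + 385598) = √(-(4 + I*√445)/921 + 385598) = √((-4/921 - I*√445/921) + 385598) = √(355135754/921 - I*√445/921)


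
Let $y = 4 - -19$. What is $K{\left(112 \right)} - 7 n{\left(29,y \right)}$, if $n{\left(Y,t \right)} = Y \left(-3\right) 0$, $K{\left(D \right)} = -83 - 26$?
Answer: $-109$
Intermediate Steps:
$K{\left(D \right)} = -109$
$y = 23$ ($y = 4 + 19 = 23$)
$n{\left(Y,t \right)} = 0$ ($n{\left(Y,t \right)} = - 3 Y 0 = 0$)
$K{\left(112 \right)} - 7 n{\left(29,y \right)} = -109 - 7 \cdot 0 = -109 - 0 = -109 + 0 = -109$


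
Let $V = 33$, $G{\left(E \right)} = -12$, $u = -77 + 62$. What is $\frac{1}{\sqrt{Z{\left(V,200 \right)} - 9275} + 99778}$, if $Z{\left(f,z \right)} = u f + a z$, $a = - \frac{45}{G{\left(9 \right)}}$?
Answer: $\frac{49889}{4977829152} - \frac{i \sqrt{2255}}{4977829152} \approx 1.0022 \cdot 10^{-5} - 9.5397 \cdot 10^{-9} i$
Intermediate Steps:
$u = -15$
$a = \frac{15}{4}$ ($a = - \frac{45}{-12} = \left(-45\right) \left(- \frac{1}{12}\right) = \frac{15}{4} \approx 3.75$)
$Z{\left(f,z \right)} = - 15 f + \frac{15 z}{4}$
$\frac{1}{\sqrt{Z{\left(V,200 \right)} - 9275} + 99778} = \frac{1}{\sqrt{\left(\left(-15\right) 33 + \frac{15}{4} \cdot 200\right) - 9275} + 99778} = \frac{1}{\sqrt{\left(-495 + 750\right) - 9275} + 99778} = \frac{1}{\sqrt{255 - 9275} + 99778} = \frac{1}{\sqrt{-9020} + 99778} = \frac{1}{2 i \sqrt{2255} + 99778} = \frac{1}{99778 + 2 i \sqrt{2255}}$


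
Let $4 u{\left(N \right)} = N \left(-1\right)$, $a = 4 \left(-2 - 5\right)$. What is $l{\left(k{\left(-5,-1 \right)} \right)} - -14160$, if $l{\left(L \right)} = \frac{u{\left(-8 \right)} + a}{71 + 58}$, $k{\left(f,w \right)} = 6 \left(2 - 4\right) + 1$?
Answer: $\frac{1826614}{129} \approx 14160.0$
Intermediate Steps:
$a = -28$ ($a = 4 \left(-7\right) = -28$)
$u{\left(N \right)} = - \frac{N}{4}$ ($u{\left(N \right)} = \frac{N \left(-1\right)}{4} = \frac{\left(-1\right) N}{4} = - \frac{N}{4}$)
$k{\left(f,w \right)} = -11$ ($k{\left(f,w \right)} = 6 \left(2 - 4\right) + 1 = 6 \left(-2\right) + 1 = -12 + 1 = -11$)
$l{\left(L \right)} = - \frac{26}{129}$ ($l{\left(L \right)} = \frac{\left(- \frac{1}{4}\right) \left(-8\right) - 28}{71 + 58} = \frac{2 - 28}{129} = \left(-26\right) \frac{1}{129} = - \frac{26}{129}$)
$l{\left(k{\left(-5,-1 \right)} \right)} - -14160 = - \frac{26}{129} - -14160 = - \frac{26}{129} + 14160 = \frac{1826614}{129}$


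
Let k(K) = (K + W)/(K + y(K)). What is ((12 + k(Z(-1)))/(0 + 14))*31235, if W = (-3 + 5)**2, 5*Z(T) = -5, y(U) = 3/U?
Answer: 1405575/56 ≈ 25100.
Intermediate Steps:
Z(T) = -1 (Z(T) = (1/5)*(-5) = -1)
W = 4 (W = 2**2 = 4)
k(K) = (4 + K)/(K + 3/K) (k(K) = (K + 4)/(K + 3/K) = (4 + K)/(K + 3/K))
((12 + k(Z(-1)))/(0 + 14))*31235 = ((12 - (4 - 1)/(3 + (-1)**2))/(0 + 14))*31235 = ((12 - 1*3/(3 + 1))/14)*31235 = ((12 - 1*3/4)*(1/14))*31235 = ((12 - 1*1/4*3)*(1/14))*31235 = ((12 - 3/4)*(1/14))*31235 = ((45/4)*(1/14))*31235 = (45/56)*31235 = 1405575/56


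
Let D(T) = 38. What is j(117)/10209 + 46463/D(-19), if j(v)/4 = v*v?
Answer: 158807165/129314 ≈ 1228.1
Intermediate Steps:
j(v) = 4*v² (j(v) = 4*(v*v) = 4*v²)
j(117)/10209 + 46463/D(-19) = (4*117²)/10209 + 46463/38 = (4*13689)*(1/10209) + 46463*(1/38) = 54756*(1/10209) + 46463/38 = 18252/3403 + 46463/38 = 158807165/129314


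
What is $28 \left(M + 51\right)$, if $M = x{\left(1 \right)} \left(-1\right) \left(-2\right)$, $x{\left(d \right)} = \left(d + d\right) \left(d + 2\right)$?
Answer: $1764$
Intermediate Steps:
$x{\left(d \right)} = 2 d \left(2 + d\right)$
$M = 12$ ($M = 2 \cdot 1 \left(2 + 1\right) \left(-1\right) \left(-2\right) = 2 \cdot 1 \cdot 3 \left(-1\right) \left(-2\right) = 6 \left(-1\right) \left(-2\right) = \left(-6\right) \left(-2\right) = 12$)
$28 \left(M + 51\right) = 28 \left(12 + 51\right) = 28 \cdot 63 = 1764$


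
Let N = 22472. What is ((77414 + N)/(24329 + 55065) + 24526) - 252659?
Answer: -9056145758/39697 ≈ -2.2813e+5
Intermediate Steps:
((77414 + N)/(24329 + 55065) + 24526) - 252659 = ((77414 + 22472)/(24329 + 55065) + 24526) - 252659 = (99886/79394 + 24526) - 252659 = (99886*(1/79394) + 24526) - 252659 = (49943/39697 + 24526) - 252659 = 973658565/39697 - 252659 = -9056145758/39697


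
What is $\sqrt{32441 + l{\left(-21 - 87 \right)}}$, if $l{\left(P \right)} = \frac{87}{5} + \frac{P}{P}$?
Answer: $\frac{3 \sqrt{90165}}{5} \approx 180.17$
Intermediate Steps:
$l{\left(P \right)} = \frac{92}{5}$ ($l{\left(P \right)} = 87 \cdot \frac{1}{5} + 1 = \frac{87}{5} + 1 = \frac{92}{5}$)
$\sqrt{32441 + l{\left(-21 - 87 \right)}} = \sqrt{32441 + \frac{92}{5}} = \sqrt{\frac{162297}{5}} = \frac{3 \sqrt{90165}}{5}$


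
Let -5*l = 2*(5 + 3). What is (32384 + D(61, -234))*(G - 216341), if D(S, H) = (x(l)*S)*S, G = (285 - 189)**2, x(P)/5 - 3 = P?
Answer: -5936823875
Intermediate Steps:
l = -16/5 (l = -2*(5 + 3)/5 = -2*8/5 = -1/5*16 = -16/5 ≈ -3.2000)
x(P) = 15 + 5*P
G = 9216 (G = 96**2 = 9216)
D(S, H) = -S**2 (D(S, H) = ((15 + 5*(-16/5))*S)*S = ((15 - 16)*S)*S = (-S)*S = -S**2)
(32384 + D(61, -234))*(G - 216341) = (32384 - 1*61**2)*(9216 - 216341) = (32384 - 1*3721)*(-207125) = (32384 - 3721)*(-207125) = 28663*(-207125) = -5936823875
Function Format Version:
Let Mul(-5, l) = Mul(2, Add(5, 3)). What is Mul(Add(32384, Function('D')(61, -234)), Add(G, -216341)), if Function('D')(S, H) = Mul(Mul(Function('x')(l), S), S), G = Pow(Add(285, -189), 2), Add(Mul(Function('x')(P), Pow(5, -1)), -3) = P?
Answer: -5936823875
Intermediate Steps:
l = Rational(-16, 5) (l = Mul(Rational(-1, 5), Mul(2, Add(5, 3))) = Mul(Rational(-1, 5), Mul(2, 8)) = Mul(Rational(-1, 5), 16) = Rational(-16, 5) ≈ -3.2000)
Function('x')(P) = Add(15, Mul(5, P))
G = 9216 (G = Pow(96, 2) = 9216)
Function('D')(S, H) = Mul(-1, Pow(S, 2)) (Function('D')(S, H) = Mul(Mul(Add(15, Mul(5, Rational(-16, 5))), S), S) = Mul(Mul(Add(15, -16), S), S) = Mul(Mul(-1, S), S) = Mul(-1, Pow(S, 2)))
Mul(Add(32384, Function('D')(61, -234)), Add(G, -216341)) = Mul(Add(32384, Mul(-1, Pow(61, 2))), Add(9216, -216341)) = Mul(Add(32384, Mul(-1, 3721)), -207125) = Mul(Add(32384, -3721), -207125) = Mul(28663, -207125) = -5936823875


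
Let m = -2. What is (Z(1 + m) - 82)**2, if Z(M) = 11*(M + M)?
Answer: 10816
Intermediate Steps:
Z(M) = 22*M (Z(M) = 11*(2*M) = 22*M)
(Z(1 + m) - 82)**2 = (22*(1 - 2) - 82)**2 = (22*(-1) - 82)**2 = (-22 - 82)**2 = (-104)**2 = 10816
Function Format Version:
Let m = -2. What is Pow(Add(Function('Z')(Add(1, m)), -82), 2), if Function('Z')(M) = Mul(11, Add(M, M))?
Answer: 10816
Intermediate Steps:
Function('Z')(M) = Mul(22, M) (Function('Z')(M) = Mul(11, Mul(2, M)) = Mul(22, M))
Pow(Add(Function('Z')(Add(1, m)), -82), 2) = Pow(Add(Mul(22, Add(1, -2)), -82), 2) = Pow(Add(Mul(22, -1), -82), 2) = Pow(Add(-22, -82), 2) = Pow(-104, 2) = 10816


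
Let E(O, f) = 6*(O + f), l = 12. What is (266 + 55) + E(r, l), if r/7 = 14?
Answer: 981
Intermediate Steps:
r = 98 (r = 7*14 = 98)
E(O, f) = 6*O + 6*f
(266 + 55) + E(r, l) = (266 + 55) + (6*98 + 6*12) = 321 + (588 + 72) = 321 + 660 = 981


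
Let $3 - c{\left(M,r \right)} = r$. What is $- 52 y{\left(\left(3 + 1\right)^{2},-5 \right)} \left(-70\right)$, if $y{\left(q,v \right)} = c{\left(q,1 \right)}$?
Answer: $7280$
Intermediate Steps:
$c{\left(M,r \right)} = 3 - r$
$y{\left(q,v \right)} = 2$ ($y{\left(q,v \right)} = 3 - 1 = 2$)
$- 52 y{\left(\left(3 + 1\right)^{2},-5 \right)} \left(-70\right) = \left(-52\right) 2 \left(-70\right) = \left(-104\right) \left(-70\right) = 7280$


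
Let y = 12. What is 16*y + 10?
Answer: 202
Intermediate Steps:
16*y + 10 = 16*12 + 10 = 192 + 10 = 202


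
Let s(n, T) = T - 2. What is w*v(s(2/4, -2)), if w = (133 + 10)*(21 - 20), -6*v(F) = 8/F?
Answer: 143/3 ≈ 47.667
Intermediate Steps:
s(n, T) = -2 + T
v(F) = -4/(3*F)
w = 143 (w = 143*1 = 143)
w*v(s(2/4, -2)) = 143*(-4/(3*(-2 - 2))) = 143*(-4/3/(-4)) = 143*(-4/3*(-1/4)) = 143*(1/3) = 143/3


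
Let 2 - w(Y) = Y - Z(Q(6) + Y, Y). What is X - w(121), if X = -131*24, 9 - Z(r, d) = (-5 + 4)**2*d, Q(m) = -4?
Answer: -2913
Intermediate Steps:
Z(r, d) = 9 - d (Z(r, d) = 9 - (-5 + 4)**2*d = 9 - (-1)**2*d = 9 - d)
X = -3144
w(Y) = 11 - 2*Y (w(Y) = 2 - (Y - (9 - Y)) = 2 - (Y + (-9 + Y)) = 2 - (-9 + 2*Y) = 2 + (9 - 2*Y) = 11 - 2*Y)
X - w(121) = -3144 - (11 - 2*121) = -3144 - (11 - 242) = -3144 - 1*(-231) = -3144 + 231 = -2913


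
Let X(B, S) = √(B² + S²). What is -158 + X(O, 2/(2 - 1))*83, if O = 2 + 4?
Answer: -158 + 166*√10 ≈ 366.94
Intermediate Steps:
O = 6
-158 + X(O, 2/(2 - 1))*83 = -158 + √(6² + (2/(2 - 1))²)*83 = -158 + √(36 + (2/1)²)*83 = -158 + √(36 + (2*1)²)*83 = -158 + √(36 + 2²)*83 = -158 + √(36 + 4)*83 = -158 + √40*83 = -158 + (2*√10)*83 = -158 + 166*√10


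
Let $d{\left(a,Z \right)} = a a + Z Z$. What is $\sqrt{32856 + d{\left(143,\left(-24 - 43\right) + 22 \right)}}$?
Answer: $\sqrt{55330} \approx 235.22$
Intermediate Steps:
$d{\left(a,Z \right)} = Z^{2} + a^{2}$ ($d{\left(a,Z \right)} = a^{2} + Z^{2} = Z^{2} + a^{2}$)
$\sqrt{32856 + d{\left(143,\left(-24 - 43\right) + 22 \right)}} = \sqrt{32856 + \left(\left(\left(-24 - 43\right) + 22\right)^{2} + 143^{2}\right)} = \sqrt{32856 + \left(\left(-67 + 22\right)^{2} + 20449\right)} = \sqrt{32856 + \left(\left(-45\right)^{2} + 20449\right)} = \sqrt{32856 + \left(2025 + 20449\right)} = \sqrt{32856 + 22474} = \sqrt{55330}$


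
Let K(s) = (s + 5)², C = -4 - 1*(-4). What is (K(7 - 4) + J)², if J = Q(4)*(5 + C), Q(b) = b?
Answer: 7056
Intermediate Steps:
C = 0 (C = -4 + 4 = 0)
K(s) = (5 + s)²
J = 20 (J = 4*(5 + 0) = 4*5 = 20)
(K(7 - 4) + J)² = ((5 + (7 - 4))² + 20)² = ((5 + 3)² + 20)² = (8² + 20)² = (64 + 20)² = 84² = 7056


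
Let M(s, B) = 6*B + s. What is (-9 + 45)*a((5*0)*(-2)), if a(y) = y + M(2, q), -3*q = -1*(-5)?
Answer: -288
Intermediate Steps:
q = -5/3 (q = -(-1)*(-5)/3 = -1/3*5 = -5/3 ≈ -1.6667)
M(s, B) = s + 6*B
a(y) = -8 + y (a(y) = y + (2 + 6*(-5/3)) = y + (2 - 10) = y - 8 = -8 + y)
(-9 + 45)*a((5*0)*(-2)) = (-9 + 45)*(-8 + (5*0)*(-2)) = 36*(-8 + 0*(-2)) = 36*(-8 + 0) = 36*(-8) = -288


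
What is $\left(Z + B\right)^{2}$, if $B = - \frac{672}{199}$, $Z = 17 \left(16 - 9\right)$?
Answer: $\frac{529414081}{39601} \approx 13369.0$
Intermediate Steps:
$Z = 119$ ($Z = 17 \cdot 7 = 119$)
$B = - \frac{672}{199}$ ($B = \left(-672\right) \frac{1}{199} = - \frac{672}{199} \approx -3.3769$)
$\left(Z + B\right)^{2} = \left(119 - \frac{672}{199}\right)^{2} = \left(\frac{23009}{199}\right)^{2} = \frac{529414081}{39601}$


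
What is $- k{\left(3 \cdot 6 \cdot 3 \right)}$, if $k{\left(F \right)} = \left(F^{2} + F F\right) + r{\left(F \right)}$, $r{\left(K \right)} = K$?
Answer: $-5886$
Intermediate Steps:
$k{\left(F \right)} = F + 2 F^{2}$ ($k{\left(F \right)} = \left(F^{2} + F F\right) + F = \left(F^{2} + F^{2}\right) + F = 2 F^{2} + F = F + 2 F^{2}$)
$- k{\left(3 \cdot 6 \cdot 3 \right)} = - 3 \cdot 6 \cdot 3 \left(1 + 2 \cdot 3 \cdot 6 \cdot 3\right) = - 18 \cdot 3 \left(1 + 2 \cdot 18 \cdot 3\right) = - 54 \left(1 + 2 \cdot 54\right) = - 54 \left(1 + 108\right) = - 54 \cdot 109 = \left(-1\right) 5886 = -5886$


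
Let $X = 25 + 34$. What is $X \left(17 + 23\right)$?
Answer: $2360$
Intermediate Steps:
$X = 59$
$X \left(17 + 23\right) = 59 \left(17 + 23\right) = 59 \cdot 40 = 2360$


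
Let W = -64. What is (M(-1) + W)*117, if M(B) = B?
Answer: -7605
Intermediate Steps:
(M(-1) + W)*117 = (-1 - 64)*117 = -65*117 = -7605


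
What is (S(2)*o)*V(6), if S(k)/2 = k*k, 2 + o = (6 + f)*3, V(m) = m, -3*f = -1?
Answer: 816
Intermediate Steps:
f = ⅓ (f = -⅓*(-1) = ⅓ ≈ 0.33333)
o = 17 (o = -2 + (6 + ⅓)*3 = -2 + (19/3)*3 = -2 + 19 = 17)
S(k) = 2*k² (S(k) = 2*(k*k) = 2*k²)
(S(2)*o)*V(6) = ((2*2²)*17)*6 = ((2*4)*17)*6 = (8*17)*6 = 136*6 = 816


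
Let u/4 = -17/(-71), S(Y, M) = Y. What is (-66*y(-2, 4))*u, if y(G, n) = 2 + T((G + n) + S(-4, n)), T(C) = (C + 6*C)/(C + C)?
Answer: -24684/71 ≈ -347.66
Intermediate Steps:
T(C) = 7/2 (T(C) = (7*C)/((2*C)) = (7*C)*(1/(2*C)) = 7/2)
u = 68/71 (u = 4*(-17/(-71)) = 4*(-17*(-1/71)) = 4*(17/71) = 68/71 ≈ 0.95775)
y(G, n) = 11/2 (y(G, n) = 2 + 7/2 = 11/2)
(-66*y(-2, 4))*u = -66*11/2*(68/71) = -363*68/71 = -24684/71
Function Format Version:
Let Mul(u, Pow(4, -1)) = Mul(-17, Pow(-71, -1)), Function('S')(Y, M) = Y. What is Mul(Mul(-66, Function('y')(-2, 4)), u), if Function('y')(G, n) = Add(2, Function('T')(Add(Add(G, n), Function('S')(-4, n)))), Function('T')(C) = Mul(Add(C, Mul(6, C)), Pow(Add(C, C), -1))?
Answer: Rational(-24684, 71) ≈ -347.66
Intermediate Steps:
Function('T')(C) = Rational(7, 2) (Function('T')(C) = Mul(Mul(7, C), Pow(Mul(2, C), -1)) = Mul(Mul(7, C), Mul(Rational(1, 2), Pow(C, -1))) = Rational(7, 2))
u = Rational(68, 71) (u = Mul(4, Mul(-17, Pow(-71, -1))) = Mul(4, Mul(-17, Rational(-1, 71))) = Mul(4, Rational(17, 71)) = Rational(68, 71) ≈ 0.95775)
Function('y')(G, n) = Rational(11, 2) (Function('y')(G, n) = Add(2, Rational(7, 2)) = Rational(11, 2))
Mul(Mul(-66, Function('y')(-2, 4)), u) = Mul(Mul(-66, Rational(11, 2)), Rational(68, 71)) = Mul(-363, Rational(68, 71)) = Rational(-24684, 71)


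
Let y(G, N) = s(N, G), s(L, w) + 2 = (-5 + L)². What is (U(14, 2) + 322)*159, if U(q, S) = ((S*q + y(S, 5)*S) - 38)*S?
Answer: 46746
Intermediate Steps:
s(L, w) = -2 + (-5 + L)²
y(G, N) = -2 + (-5 + N)²
U(q, S) = S*(-38 - 2*S + S*q) (U(q, S) = ((S*q + (-2 + (-5 + 5)²)*S) - 38)*S = ((S*q + (-2 + 0²)*S) - 38)*S = ((S*q + (-2 + 0)*S) - 38)*S = ((S*q - 2*S) - 38)*S = ((-2*S + S*q) - 38)*S = (-38 - 2*S + S*q)*S = S*(-38 - 2*S + S*q))
(U(14, 2) + 322)*159 = (2*(-38 - 2*2 + 2*14) + 322)*159 = (2*(-38 - 4 + 28) + 322)*159 = (2*(-14) + 322)*159 = (-28 + 322)*159 = 294*159 = 46746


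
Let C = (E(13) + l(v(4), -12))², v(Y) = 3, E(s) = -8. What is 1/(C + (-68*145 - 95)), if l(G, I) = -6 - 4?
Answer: -1/9631 ≈ -0.00010383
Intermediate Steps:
l(G, I) = -10
C = 324 (C = (-8 - 10)² = (-18)² = 324)
1/(C + (-68*145 - 95)) = 1/(324 + (-68*145 - 95)) = 1/(324 + (-9860 - 95)) = 1/(324 - 9955) = 1/(-9631) = -1/9631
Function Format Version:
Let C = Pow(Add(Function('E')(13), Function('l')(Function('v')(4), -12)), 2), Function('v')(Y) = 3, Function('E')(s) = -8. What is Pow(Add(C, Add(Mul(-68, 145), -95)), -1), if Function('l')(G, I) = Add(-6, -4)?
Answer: Rational(-1, 9631) ≈ -0.00010383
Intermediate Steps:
Function('l')(G, I) = -10
C = 324 (C = Pow(Add(-8, -10), 2) = Pow(-18, 2) = 324)
Pow(Add(C, Add(Mul(-68, 145), -95)), -1) = Pow(Add(324, Add(Mul(-68, 145), -95)), -1) = Pow(Add(324, Add(-9860, -95)), -1) = Pow(Add(324, -9955), -1) = Pow(-9631, -1) = Rational(-1, 9631)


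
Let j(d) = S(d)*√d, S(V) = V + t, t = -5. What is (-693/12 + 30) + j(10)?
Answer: -111/4 + 5*√10 ≈ -11.939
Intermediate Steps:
S(V) = -5 + V (S(V) = V - 5 = -5 + V)
j(d) = √d*(-5 + d) (j(d) = (-5 + d)*√d = √d*(-5 + d))
(-693/12 + 30) + j(10) = (-693/12 + 30) + √10*(-5 + 10) = (-693/12 + 30) + √10*5 = (-21*11/4 + 30) + 5*√10 = (-231/4 + 30) + 5*√10 = -111/4 + 5*√10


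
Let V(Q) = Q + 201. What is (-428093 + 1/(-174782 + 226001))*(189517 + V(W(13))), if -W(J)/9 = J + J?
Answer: -4154720047931144/51219 ≈ -8.1117e+10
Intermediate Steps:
W(J) = -18*J (W(J) = -9*(J + J) = -18*J)
V(Q) = 201 + Q
(-428093 + 1/(-174782 + 226001))*(189517 + V(W(13))) = (-428093 + 1/(-174782 + 226001))*(189517 + (201 - 18*13)) = (-428093 + 1/51219)*(189517 + (201 - 234)) = (-428093 + 1/51219)*(189517 - 33) = -21926495366/51219*189484 = -4154720047931144/51219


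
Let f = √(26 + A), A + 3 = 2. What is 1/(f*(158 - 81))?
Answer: 1/385 ≈ 0.0025974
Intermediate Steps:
A = -1 (A = -3 + 2 = -1)
f = 5 (f = √(26 - 1) = √25 = 5)
1/(f*(158 - 81)) = 1/(5*(158 - 81)) = 1/(5*77) = 1/385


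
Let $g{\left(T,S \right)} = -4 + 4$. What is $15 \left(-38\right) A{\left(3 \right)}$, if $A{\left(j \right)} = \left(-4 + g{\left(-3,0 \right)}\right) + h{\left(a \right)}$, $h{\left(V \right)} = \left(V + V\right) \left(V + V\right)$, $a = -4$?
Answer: $-34200$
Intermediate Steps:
$g{\left(T,S \right)} = 0$
$h{\left(V \right)} = 4 V^{2}$ ($h{\left(V \right)} = 2 V 2 V = 4 V^{2}$)
$A{\left(j \right)} = 60$ ($A{\left(j \right)} = \left(-4 + 0\right) + 4 \left(-4\right)^{2} = -4 + 4 \cdot 16 = -4 + 64 = 60$)
$15 \left(-38\right) A{\left(3 \right)} = 15 \left(-38\right) 60 = \left(-570\right) 60 = -34200$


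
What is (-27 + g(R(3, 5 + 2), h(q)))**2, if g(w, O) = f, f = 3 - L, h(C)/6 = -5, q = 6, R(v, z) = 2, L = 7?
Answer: 961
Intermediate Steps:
h(C) = -30 (h(C) = 6*(-5) = -30)
f = -4 (f = 3 - 1*7 = 3 - 7 = -4)
g(w, O) = -4
(-27 + g(R(3, 5 + 2), h(q)))**2 = (-27 - 4)**2 = (-31)**2 = 961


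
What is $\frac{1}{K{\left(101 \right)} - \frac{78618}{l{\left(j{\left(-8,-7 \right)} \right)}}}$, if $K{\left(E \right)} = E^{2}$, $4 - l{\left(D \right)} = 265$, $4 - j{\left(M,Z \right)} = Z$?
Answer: $\frac{87}{913693} \approx 9.5218 \cdot 10^{-5}$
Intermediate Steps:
$j{\left(M,Z \right)} = 4 - Z$
$l{\left(D \right)} = -261$ ($l{\left(D \right)} = 4 - 265 = -261$)
$\frac{1}{K{\left(101 \right)} - \frac{78618}{l{\left(j{\left(-8,-7 \right)} \right)}}} = \frac{1}{101^{2} - \frac{78618}{-261}} = \frac{1}{10201 - - \frac{26206}{87}} = \frac{1}{10201 + \frac{26206}{87}} = \frac{1}{\frac{913693}{87}} = \frac{87}{913693}$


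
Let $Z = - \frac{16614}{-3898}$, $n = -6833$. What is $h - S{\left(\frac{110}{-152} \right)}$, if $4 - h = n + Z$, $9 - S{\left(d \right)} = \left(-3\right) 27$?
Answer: $\frac{13141596}{1949} \approx 6742.7$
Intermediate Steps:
$S{\left(d \right)} = 90$ ($S{\left(d \right)} = 9 - \left(-3\right) 27 = 9 - -81 = 9 + 81 = 90$)
$Z = \frac{8307}{1949}$ ($Z = \left(-16614\right) \left(- \frac{1}{3898}\right) = \frac{8307}{1949} \approx 4.2622$)
$h = \frac{13317006}{1949}$ ($h = 4 - \left(-6833 + \frac{8307}{1949}\right) = 4 - - \frac{13309210}{1949} = 4 + \frac{13309210}{1949} = \frac{13317006}{1949} \approx 6832.7$)
$h - S{\left(\frac{110}{-152} \right)} = \frac{13317006}{1949} - 90 = \frac{13141596}{1949}$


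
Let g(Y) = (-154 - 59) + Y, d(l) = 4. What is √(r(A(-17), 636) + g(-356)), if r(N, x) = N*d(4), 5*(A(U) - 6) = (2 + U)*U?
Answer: I*√341 ≈ 18.466*I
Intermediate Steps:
A(U) = 6 + U*(2 + U)/5 (A(U) = 6 + ((2 + U)*U)/5 = 6 + (U*(2 + U))/5 = 6 + U*(2 + U)/5)
g(Y) = -213 + Y
r(N, x) = 4*N (r(N, x) = N*4 = 4*N)
√(r(A(-17), 636) + g(-356)) = √(4*(6 + (⅕)*(-17)² + (⅖)*(-17)) + (-213 - 356)) = √(4*(6 + (⅕)*289 - 34/5) - 569) = √(4*(6 + 289/5 - 34/5) - 569) = √(4*57 - 569) = √(228 - 569) = √(-341) = I*√341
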